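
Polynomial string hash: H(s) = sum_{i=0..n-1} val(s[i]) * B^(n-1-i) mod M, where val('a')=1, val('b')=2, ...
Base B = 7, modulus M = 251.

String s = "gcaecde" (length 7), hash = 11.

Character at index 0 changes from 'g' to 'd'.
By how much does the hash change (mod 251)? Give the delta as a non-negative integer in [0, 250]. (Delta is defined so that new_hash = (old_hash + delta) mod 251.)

Answer: 210

Derivation:
Delta formula: (val(new) - val(old)) * B^(n-1-k) mod M
  val('d') - val('g') = 4 - 7 = -3
  B^(n-1-k) = 7^6 mod 251 = 181
  Delta = -3 * 181 mod 251 = 210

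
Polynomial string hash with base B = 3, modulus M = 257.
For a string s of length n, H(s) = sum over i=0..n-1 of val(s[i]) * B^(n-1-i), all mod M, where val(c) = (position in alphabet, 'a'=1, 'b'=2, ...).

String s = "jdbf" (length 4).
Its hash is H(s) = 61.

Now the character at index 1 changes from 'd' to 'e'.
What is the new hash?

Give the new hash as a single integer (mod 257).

Answer: 70

Derivation:
val('d') = 4, val('e') = 5
Position k = 1, exponent = n-1-k = 2
B^2 mod M = 3^2 mod 257 = 9
Delta = (5 - 4) * 9 mod 257 = 9
New hash = (61 + 9) mod 257 = 70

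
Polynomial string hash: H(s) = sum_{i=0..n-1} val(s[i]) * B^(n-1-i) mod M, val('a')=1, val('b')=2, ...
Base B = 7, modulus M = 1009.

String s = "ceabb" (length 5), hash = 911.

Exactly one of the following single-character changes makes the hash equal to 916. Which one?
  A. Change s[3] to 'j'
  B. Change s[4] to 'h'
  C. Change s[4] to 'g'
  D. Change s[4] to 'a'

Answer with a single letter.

Option A: s[3]='b'->'j', delta=(10-2)*7^1 mod 1009 = 56, hash=911+56 mod 1009 = 967
Option B: s[4]='b'->'h', delta=(8-2)*7^0 mod 1009 = 6, hash=911+6 mod 1009 = 917
Option C: s[4]='b'->'g', delta=(7-2)*7^0 mod 1009 = 5, hash=911+5 mod 1009 = 916 <-- target
Option D: s[4]='b'->'a', delta=(1-2)*7^0 mod 1009 = 1008, hash=911+1008 mod 1009 = 910

Answer: C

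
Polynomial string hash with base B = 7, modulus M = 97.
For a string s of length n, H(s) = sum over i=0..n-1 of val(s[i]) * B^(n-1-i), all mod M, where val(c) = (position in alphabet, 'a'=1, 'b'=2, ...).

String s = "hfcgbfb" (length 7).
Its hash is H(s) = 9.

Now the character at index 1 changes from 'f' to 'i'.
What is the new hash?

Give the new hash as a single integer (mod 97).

Answer: 87

Derivation:
val('f') = 6, val('i') = 9
Position k = 1, exponent = n-1-k = 5
B^5 mod M = 7^5 mod 97 = 26
Delta = (9 - 6) * 26 mod 97 = 78
New hash = (9 + 78) mod 97 = 87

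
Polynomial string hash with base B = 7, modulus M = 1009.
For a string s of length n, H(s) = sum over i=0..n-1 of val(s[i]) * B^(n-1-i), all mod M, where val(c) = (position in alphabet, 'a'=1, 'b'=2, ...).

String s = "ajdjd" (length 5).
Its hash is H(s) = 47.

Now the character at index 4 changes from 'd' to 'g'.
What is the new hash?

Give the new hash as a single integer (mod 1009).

Answer: 50

Derivation:
val('d') = 4, val('g') = 7
Position k = 4, exponent = n-1-k = 0
B^0 mod M = 7^0 mod 1009 = 1
Delta = (7 - 4) * 1 mod 1009 = 3
New hash = (47 + 3) mod 1009 = 50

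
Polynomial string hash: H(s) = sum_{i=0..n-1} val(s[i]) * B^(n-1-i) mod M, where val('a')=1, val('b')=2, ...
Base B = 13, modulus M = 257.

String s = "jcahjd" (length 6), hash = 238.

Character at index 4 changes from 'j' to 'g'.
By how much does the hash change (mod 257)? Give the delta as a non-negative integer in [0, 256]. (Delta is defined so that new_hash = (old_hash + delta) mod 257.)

Delta formula: (val(new) - val(old)) * B^(n-1-k) mod M
  val('g') - val('j') = 7 - 10 = -3
  B^(n-1-k) = 13^1 mod 257 = 13
  Delta = -3 * 13 mod 257 = 218

Answer: 218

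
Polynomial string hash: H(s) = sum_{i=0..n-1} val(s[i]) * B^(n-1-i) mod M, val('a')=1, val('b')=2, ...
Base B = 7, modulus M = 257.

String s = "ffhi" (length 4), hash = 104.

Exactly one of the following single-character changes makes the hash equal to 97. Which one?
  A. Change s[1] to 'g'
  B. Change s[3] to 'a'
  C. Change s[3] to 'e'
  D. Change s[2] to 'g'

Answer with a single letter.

Answer: D

Derivation:
Option A: s[1]='f'->'g', delta=(7-6)*7^2 mod 257 = 49, hash=104+49 mod 257 = 153
Option B: s[3]='i'->'a', delta=(1-9)*7^0 mod 257 = 249, hash=104+249 mod 257 = 96
Option C: s[3]='i'->'e', delta=(5-9)*7^0 mod 257 = 253, hash=104+253 mod 257 = 100
Option D: s[2]='h'->'g', delta=(7-8)*7^1 mod 257 = 250, hash=104+250 mod 257 = 97 <-- target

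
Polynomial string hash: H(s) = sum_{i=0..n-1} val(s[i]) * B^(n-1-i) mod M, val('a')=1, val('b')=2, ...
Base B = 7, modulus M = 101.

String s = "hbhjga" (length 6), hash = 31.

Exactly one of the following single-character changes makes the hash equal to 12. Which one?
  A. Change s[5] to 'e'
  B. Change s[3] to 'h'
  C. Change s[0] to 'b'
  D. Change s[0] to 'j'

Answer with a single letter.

Option A: s[5]='a'->'e', delta=(5-1)*7^0 mod 101 = 4, hash=31+4 mod 101 = 35
Option B: s[3]='j'->'h', delta=(8-10)*7^2 mod 101 = 3, hash=31+3 mod 101 = 34
Option C: s[0]='h'->'b', delta=(2-8)*7^5 mod 101 = 57, hash=31+57 mod 101 = 88
Option D: s[0]='h'->'j', delta=(10-8)*7^5 mod 101 = 82, hash=31+82 mod 101 = 12 <-- target

Answer: D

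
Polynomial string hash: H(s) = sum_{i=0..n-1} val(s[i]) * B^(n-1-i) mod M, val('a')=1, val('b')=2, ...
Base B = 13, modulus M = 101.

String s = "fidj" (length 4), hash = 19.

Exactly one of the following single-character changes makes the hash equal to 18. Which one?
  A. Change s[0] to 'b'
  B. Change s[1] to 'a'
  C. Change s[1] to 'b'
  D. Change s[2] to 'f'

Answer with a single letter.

Option A: s[0]='f'->'b', delta=(2-6)*13^3 mod 101 = 100, hash=19+100 mod 101 = 18 <-- target
Option B: s[1]='i'->'a', delta=(1-9)*13^2 mod 101 = 62, hash=19+62 mod 101 = 81
Option C: s[1]='i'->'b', delta=(2-9)*13^2 mod 101 = 29, hash=19+29 mod 101 = 48
Option D: s[2]='d'->'f', delta=(6-4)*13^1 mod 101 = 26, hash=19+26 mod 101 = 45

Answer: A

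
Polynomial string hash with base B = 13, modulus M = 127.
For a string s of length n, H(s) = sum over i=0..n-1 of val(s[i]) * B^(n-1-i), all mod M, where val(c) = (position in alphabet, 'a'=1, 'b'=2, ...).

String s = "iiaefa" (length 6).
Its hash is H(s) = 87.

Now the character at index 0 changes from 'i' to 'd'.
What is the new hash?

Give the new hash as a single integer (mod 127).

val('i') = 9, val('d') = 4
Position k = 0, exponent = n-1-k = 5
B^5 mod M = 13^5 mod 127 = 72
Delta = (4 - 9) * 72 mod 127 = 21
New hash = (87 + 21) mod 127 = 108

Answer: 108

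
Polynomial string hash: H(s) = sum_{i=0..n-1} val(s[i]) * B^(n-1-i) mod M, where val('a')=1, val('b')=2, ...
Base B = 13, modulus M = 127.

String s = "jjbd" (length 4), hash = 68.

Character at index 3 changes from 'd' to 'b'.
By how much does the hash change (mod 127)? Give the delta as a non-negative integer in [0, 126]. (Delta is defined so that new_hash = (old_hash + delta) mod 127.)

Answer: 125

Derivation:
Delta formula: (val(new) - val(old)) * B^(n-1-k) mod M
  val('b') - val('d') = 2 - 4 = -2
  B^(n-1-k) = 13^0 mod 127 = 1
  Delta = -2 * 1 mod 127 = 125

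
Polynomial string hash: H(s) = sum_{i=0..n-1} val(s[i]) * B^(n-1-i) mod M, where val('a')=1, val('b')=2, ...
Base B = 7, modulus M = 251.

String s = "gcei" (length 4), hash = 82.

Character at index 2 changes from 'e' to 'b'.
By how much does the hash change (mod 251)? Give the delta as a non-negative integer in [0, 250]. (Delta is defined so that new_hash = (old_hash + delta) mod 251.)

Answer: 230

Derivation:
Delta formula: (val(new) - val(old)) * B^(n-1-k) mod M
  val('b') - val('e') = 2 - 5 = -3
  B^(n-1-k) = 7^1 mod 251 = 7
  Delta = -3 * 7 mod 251 = 230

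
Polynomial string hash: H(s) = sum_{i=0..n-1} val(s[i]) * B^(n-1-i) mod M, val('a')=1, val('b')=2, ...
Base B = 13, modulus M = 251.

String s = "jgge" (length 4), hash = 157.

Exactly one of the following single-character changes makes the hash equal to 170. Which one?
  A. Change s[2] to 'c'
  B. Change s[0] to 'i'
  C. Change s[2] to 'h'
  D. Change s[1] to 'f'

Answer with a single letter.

Answer: C

Derivation:
Option A: s[2]='g'->'c', delta=(3-7)*13^1 mod 251 = 199, hash=157+199 mod 251 = 105
Option B: s[0]='j'->'i', delta=(9-10)*13^3 mod 251 = 62, hash=157+62 mod 251 = 219
Option C: s[2]='g'->'h', delta=(8-7)*13^1 mod 251 = 13, hash=157+13 mod 251 = 170 <-- target
Option D: s[1]='g'->'f', delta=(6-7)*13^2 mod 251 = 82, hash=157+82 mod 251 = 239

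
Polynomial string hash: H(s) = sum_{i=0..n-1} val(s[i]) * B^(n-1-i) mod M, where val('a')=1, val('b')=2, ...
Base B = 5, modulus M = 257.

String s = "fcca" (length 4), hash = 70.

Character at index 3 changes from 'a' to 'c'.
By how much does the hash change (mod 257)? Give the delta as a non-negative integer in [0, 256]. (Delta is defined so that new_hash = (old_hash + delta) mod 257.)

Delta formula: (val(new) - val(old)) * B^(n-1-k) mod M
  val('c') - val('a') = 3 - 1 = 2
  B^(n-1-k) = 5^0 mod 257 = 1
  Delta = 2 * 1 mod 257 = 2

Answer: 2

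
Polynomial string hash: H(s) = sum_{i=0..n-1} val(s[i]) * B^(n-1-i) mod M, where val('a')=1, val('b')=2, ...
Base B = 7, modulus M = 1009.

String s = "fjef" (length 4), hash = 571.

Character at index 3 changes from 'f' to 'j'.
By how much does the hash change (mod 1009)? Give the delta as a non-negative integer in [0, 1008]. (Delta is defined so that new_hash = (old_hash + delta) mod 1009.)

Answer: 4

Derivation:
Delta formula: (val(new) - val(old)) * B^(n-1-k) mod M
  val('j') - val('f') = 10 - 6 = 4
  B^(n-1-k) = 7^0 mod 1009 = 1
  Delta = 4 * 1 mod 1009 = 4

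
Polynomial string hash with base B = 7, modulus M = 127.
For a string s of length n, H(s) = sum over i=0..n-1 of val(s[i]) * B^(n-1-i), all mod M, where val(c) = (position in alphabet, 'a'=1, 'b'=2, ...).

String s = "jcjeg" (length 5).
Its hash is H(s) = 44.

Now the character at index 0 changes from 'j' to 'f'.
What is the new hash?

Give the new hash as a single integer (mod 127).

Answer: 92

Derivation:
val('j') = 10, val('f') = 6
Position k = 0, exponent = n-1-k = 4
B^4 mod M = 7^4 mod 127 = 115
Delta = (6 - 10) * 115 mod 127 = 48
New hash = (44 + 48) mod 127 = 92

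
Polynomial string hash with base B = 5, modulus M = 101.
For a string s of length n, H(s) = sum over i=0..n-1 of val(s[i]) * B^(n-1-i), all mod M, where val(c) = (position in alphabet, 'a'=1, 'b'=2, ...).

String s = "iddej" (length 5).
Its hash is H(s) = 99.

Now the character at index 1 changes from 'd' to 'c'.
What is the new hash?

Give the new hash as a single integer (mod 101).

val('d') = 4, val('c') = 3
Position k = 1, exponent = n-1-k = 3
B^3 mod M = 5^3 mod 101 = 24
Delta = (3 - 4) * 24 mod 101 = 77
New hash = (99 + 77) mod 101 = 75

Answer: 75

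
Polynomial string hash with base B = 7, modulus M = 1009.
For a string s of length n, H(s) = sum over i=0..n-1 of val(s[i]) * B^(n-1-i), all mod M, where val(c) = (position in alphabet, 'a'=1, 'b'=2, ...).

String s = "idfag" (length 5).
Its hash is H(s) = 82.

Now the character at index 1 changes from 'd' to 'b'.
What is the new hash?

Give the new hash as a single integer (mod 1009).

val('d') = 4, val('b') = 2
Position k = 1, exponent = n-1-k = 3
B^3 mod M = 7^3 mod 1009 = 343
Delta = (2 - 4) * 343 mod 1009 = 323
New hash = (82 + 323) mod 1009 = 405

Answer: 405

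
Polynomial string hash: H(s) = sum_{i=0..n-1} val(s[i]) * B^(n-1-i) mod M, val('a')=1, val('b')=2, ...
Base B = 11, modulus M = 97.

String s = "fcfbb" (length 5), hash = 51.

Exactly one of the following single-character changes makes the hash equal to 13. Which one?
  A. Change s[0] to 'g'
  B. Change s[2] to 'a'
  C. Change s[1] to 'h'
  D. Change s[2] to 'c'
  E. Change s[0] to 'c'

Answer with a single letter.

Answer: C

Derivation:
Option A: s[0]='f'->'g', delta=(7-6)*11^4 mod 97 = 91, hash=51+91 mod 97 = 45
Option B: s[2]='f'->'a', delta=(1-6)*11^2 mod 97 = 74, hash=51+74 mod 97 = 28
Option C: s[1]='c'->'h', delta=(8-3)*11^3 mod 97 = 59, hash=51+59 mod 97 = 13 <-- target
Option D: s[2]='f'->'c', delta=(3-6)*11^2 mod 97 = 25, hash=51+25 mod 97 = 76
Option E: s[0]='f'->'c', delta=(3-6)*11^4 mod 97 = 18, hash=51+18 mod 97 = 69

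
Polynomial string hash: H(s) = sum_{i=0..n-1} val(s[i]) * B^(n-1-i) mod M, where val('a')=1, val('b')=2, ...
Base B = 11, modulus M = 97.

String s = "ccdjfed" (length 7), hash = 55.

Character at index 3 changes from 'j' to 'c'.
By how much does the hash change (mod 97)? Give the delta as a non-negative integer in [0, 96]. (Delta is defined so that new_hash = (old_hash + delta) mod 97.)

Answer: 92

Derivation:
Delta formula: (val(new) - val(old)) * B^(n-1-k) mod M
  val('c') - val('j') = 3 - 10 = -7
  B^(n-1-k) = 11^3 mod 97 = 70
  Delta = -7 * 70 mod 97 = 92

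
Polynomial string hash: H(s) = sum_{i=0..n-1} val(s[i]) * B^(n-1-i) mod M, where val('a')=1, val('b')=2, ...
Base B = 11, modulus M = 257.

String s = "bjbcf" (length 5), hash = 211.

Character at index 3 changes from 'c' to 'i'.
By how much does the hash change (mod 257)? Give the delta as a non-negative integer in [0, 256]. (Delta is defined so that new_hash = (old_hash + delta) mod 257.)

Answer: 66

Derivation:
Delta formula: (val(new) - val(old)) * B^(n-1-k) mod M
  val('i') - val('c') = 9 - 3 = 6
  B^(n-1-k) = 11^1 mod 257 = 11
  Delta = 6 * 11 mod 257 = 66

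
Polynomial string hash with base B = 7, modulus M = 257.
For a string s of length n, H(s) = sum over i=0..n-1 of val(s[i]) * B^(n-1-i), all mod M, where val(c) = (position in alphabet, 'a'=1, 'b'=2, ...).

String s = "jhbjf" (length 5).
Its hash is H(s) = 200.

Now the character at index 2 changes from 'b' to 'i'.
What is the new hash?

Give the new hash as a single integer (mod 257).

val('b') = 2, val('i') = 9
Position k = 2, exponent = n-1-k = 2
B^2 mod M = 7^2 mod 257 = 49
Delta = (9 - 2) * 49 mod 257 = 86
New hash = (200 + 86) mod 257 = 29

Answer: 29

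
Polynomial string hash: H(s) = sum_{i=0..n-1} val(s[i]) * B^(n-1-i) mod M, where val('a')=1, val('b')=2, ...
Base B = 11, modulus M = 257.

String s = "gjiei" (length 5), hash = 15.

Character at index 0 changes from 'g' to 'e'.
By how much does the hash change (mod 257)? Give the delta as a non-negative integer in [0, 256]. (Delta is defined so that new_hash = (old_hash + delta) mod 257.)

Answer: 16

Derivation:
Delta formula: (val(new) - val(old)) * B^(n-1-k) mod M
  val('e') - val('g') = 5 - 7 = -2
  B^(n-1-k) = 11^4 mod 257 = 249
  Delta = -2 * 249 mod 257 = 16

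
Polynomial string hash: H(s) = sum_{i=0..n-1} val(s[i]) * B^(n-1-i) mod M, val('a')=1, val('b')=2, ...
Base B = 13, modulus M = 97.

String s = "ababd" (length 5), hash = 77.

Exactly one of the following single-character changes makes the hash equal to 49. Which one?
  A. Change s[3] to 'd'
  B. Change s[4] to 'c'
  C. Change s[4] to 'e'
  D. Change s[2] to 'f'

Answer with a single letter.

Option A: s[3]='b'->'d', delta=(4-2)*13^1 mod 97 = 26, hash=77+26 mod 97 = 6
Option B: s[4]='d'->'c', delta=(3-4)*13^0 mod 97 = 96, hash=77+96 mod 97 = 76
Option C: s[4]='d'->'e', delta=(5-4)*13^0 mod 97 = 1, hash=77+1 mod 97 = 78
Option D: s[2]='a'->'f', delta=(6-1)*13^2 mod 97 = 69, hash=77+69 mod 97 = 49 <-- target

Answer: D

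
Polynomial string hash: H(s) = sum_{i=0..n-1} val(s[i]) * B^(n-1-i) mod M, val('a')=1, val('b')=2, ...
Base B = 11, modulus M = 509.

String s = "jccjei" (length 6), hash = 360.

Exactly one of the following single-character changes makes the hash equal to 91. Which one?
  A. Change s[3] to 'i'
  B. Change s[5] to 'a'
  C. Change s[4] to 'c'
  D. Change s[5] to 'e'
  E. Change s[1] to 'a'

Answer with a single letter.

Answer: E

Derivation:
Option A: s[3]='j'->'i', delta=(9-10)*11^2 mod 509 = 388, hash=360+388 mod 509 = 239
Option B: s[5]='i'->'a', delta=(1-9)*11^0 mod 509 = 501, hash=360+501 mod 509 = 352
Option C: s[4]='e'->'c', delta=(3-5)*11^1 mod 509 = 487, hash=360+487 mod 509 = 338
Option D: s[5]='i'->'e', delta=(5-9)*11^0 mod 509 = 505, hash=360+505 mod 509 = 356
Option E: s[1]='c'->'a', delta=(1-3)*11^4 mod 509 = 240, hash=360+240 mod 509 = 91 <-- target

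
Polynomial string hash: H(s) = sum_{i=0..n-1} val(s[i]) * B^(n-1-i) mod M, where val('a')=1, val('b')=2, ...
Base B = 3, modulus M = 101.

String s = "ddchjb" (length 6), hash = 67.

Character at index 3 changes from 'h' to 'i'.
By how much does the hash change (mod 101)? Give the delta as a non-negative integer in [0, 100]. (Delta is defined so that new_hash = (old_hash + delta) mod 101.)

Delta formula: (val(new) - val(old)) * B^(n-1-k) mod M
  val('i') - val('h') = 9 - 8 = 1
  B^(n-1-k) = 3^2 mod 101 = 9
  Delta = 1 * 9 mod 101 = 9

Answer: 9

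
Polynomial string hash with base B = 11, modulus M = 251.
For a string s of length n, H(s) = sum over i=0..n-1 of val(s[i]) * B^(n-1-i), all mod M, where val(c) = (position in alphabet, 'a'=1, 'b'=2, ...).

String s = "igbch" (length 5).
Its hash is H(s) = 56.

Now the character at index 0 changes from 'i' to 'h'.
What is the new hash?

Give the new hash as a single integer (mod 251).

val('i') = 9, val('h') = 8
Position k = 0, exponent = n-1-k = 4
B^4 mod M = 11^4 mod 251 = 83
Delta = (8 - 9) * 83 mod 251 = 168
New hash = (56 + 168) mod 251 = 224

Answer: 224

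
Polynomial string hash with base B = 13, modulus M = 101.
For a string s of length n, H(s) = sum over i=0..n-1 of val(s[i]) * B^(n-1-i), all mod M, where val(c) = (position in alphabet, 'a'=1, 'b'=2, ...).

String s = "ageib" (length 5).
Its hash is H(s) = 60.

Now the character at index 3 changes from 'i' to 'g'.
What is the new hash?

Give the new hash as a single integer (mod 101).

Answer: 34

Derivation:
val('i') = 9, val('g') = 7
Position k = 3, exponent = n-1-k = 1
B^1 mod M = 13^1 mod 101 = 13
Delta = (7 - 9) * 13 mod 101 = 75
New hash = (60 + 75) mod 101 = 34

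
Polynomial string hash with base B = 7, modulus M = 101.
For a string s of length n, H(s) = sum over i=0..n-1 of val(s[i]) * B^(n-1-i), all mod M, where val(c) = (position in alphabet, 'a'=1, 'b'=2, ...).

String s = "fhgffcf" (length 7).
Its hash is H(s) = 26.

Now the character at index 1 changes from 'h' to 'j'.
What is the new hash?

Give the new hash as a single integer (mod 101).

Answer: 7

Derivation:
val('h') = 8, val('j') = 10
Position k = 1, exponent = n-1-k = 5
B^5 mod M = 7^5 mod 101 = 41
Delta = (10 - 8) * 41 mod 101 = 82
New hash = (26 + 82) mod 101 = 7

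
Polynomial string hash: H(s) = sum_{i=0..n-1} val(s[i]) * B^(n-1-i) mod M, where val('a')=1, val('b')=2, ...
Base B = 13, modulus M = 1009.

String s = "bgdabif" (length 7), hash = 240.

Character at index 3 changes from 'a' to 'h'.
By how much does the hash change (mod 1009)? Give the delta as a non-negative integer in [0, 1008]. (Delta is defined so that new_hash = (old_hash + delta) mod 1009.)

Delta formula: (val(new) - val(old)) * B^(n-1-k) mod M
  val('h') - val('a') = 8 - 1 = 7
  B^(n-1-k) = 13^3 mod 1009 = 179
  Delta = 7 * 179 mod 1009 = 244

Answer: 244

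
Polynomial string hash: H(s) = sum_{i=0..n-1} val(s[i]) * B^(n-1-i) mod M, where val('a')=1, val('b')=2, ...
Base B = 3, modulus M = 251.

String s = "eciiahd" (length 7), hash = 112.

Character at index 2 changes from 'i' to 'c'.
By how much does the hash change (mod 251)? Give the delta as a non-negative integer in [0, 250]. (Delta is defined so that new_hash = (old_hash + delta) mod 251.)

Answer: 16

Derivation:
Delta formula: (val(new) - val(old)) * B^(n-1-k) mod M
  val('c') - val('i') = 3 - 9 = -6
  B^(n-1-k) = 3^4 mod 251 = 81
  Delta = -6 * 81 mod 251 = 16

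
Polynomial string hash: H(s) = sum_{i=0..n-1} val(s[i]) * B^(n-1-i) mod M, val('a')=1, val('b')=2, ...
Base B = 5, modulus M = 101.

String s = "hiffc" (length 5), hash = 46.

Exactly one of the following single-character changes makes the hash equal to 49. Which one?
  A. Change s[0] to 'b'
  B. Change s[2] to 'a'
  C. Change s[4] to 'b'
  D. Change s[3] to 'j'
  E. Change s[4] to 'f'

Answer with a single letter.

Answer: E

Derivation:
Option A: s[0]='h'->'b', delta=(2-8)*5^4 mod 101 = 88, hash=46+88 mod 101 = 33
Option B: s[2]='f'->'a', delta=(1-6)*5^2 mod 101 = 77, hash=46+77 mod 101 = 22
Option C: s[4]='c'->'b', delta=(2-3)*5^0 mod 101 = 100, hash=46+100 mod 101 = 45
Option D: s[3]='f'->'j', delta=(10-6)*5^1 mod 101 = 20, hash=46+20 mod 101 = 66
Option E: s[4]='c'->'f', delta=(6-3)*5^0 mod 101 = 3, hash=46+3 mod 101 = 49 <-- target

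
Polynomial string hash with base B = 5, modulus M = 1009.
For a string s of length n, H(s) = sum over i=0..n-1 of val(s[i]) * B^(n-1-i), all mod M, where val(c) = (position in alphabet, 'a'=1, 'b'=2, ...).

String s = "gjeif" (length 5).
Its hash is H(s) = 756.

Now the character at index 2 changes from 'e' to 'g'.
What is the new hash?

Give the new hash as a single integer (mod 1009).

Answer: 806

Derivation:
val('e') = 5, val('g') = 7
Position k = 2, exponent = n-1-k = 2
B^2 mod M = 5^2 mod 1009 = 25
Delta = (7 - 5) * 25 mod 1009 = 50
New hash = (756 + 50) mod 1009 = 806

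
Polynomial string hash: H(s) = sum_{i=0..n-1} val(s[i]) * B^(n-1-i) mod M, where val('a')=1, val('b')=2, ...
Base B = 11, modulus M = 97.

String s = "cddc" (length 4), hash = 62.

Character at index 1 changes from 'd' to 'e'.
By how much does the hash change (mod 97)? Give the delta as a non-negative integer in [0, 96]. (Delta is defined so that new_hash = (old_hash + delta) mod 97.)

Delta formula: (val(new) - val(old)) * B^(n-1-k) mod M
  val('e') - val('d') = 5 - 4 = 1
  B^(n-1-k) = 11^2 mod 97 = 24
  Delta = 1 * 24 mod 97 = 24

Answer: 24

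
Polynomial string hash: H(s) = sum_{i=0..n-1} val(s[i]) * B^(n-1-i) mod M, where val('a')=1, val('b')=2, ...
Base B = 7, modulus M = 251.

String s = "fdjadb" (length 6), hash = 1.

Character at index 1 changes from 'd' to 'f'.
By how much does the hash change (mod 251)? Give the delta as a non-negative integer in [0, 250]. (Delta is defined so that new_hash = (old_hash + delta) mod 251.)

Answer: 33

Derivation:
Delta formula: (val(new) - val(old)) * B^(n-1-k) mod M
  val('f') - val('d') = 6 - 4 = 2
  B^(n-1-k) = 7^4 mod 251 = 142
  Delta = 2 * 142 mod 251 = 33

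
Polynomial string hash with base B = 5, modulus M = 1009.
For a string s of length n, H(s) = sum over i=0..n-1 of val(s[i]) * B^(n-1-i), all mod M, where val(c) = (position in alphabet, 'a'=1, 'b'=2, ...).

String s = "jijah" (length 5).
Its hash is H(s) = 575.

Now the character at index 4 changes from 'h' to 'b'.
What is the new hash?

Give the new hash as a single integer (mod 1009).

Answer: 569

Derivation:
val('h') = 8, val('b') = 2
Position k = 4, exponent = n-1-k = 0
B^0 mod M = 5^0 mod 1009 = 1
Delta = (2 - 8) * 1 mod 1009 = 1003
New hash = (575 + 1003) mod 1009 = 569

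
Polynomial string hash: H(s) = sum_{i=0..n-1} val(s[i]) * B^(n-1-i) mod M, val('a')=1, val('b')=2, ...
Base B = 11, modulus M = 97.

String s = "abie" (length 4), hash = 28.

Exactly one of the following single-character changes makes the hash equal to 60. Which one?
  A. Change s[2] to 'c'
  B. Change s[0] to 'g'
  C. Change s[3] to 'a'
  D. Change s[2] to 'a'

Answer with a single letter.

Option A: s[2]='i'->'c', delta=(3-9)*11^1 mod 97 = 31, hash=28+31 mod 97 = 59
Option B: s[0]='a'->'g', delta=(7-1)*11^3 mod 97 = 32, hash=28+32 mod 97 = 60 <-- target
Option C: s[3]='e'->'a', delta=(1-5)*11^0 mod 97 = 93, hash=28+93 mod 97 = 24
Option D: s[2]='i'->'a', delta=(1-9)*11^1 mod 97 = 9, hash=28+9 mod 97 = 37

Answer: B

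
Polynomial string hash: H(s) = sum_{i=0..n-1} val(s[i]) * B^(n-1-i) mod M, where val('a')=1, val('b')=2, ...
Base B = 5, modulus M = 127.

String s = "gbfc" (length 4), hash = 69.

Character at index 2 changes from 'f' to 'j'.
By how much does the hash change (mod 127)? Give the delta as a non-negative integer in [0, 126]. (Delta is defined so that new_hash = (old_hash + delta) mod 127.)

Answer: 20

Derivation:
Delta formula: (val(new) - val(old)) * B^(n-1-k) mod M
  val('j') - val('f') = 10 - 6 = 4
  B^(n-1-k) = 5^1 mod 127 = 5
  Delta = 4 * 5 mod 127 = 20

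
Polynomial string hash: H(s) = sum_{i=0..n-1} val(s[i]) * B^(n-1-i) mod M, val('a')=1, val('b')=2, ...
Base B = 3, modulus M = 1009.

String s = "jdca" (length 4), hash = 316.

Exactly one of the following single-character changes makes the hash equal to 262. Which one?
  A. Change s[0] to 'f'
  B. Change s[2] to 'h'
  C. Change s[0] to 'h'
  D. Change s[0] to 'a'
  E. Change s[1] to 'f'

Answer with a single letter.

Option A: s[0]='j'->'f', delta=(6-10)*3^3 mod 1009 = 901, hash=316+901 mod 1009 = 208
Option B: s[2]='c'->'h', delta=(8-3)*3^1 mod 1009 = 15, hash=316+15 mod 1009 = 331
Option C: s[0]='j'->'h', delta=(8-10)*3^3 mod 1009 = 955, hash=316+955 mod 1009 = 262 <-- target
Option D: s[0]='j'->'a', delta=(1-10)*3^3 mod 1009 = 766, hash=316+766 mod 1009 = 73
Option E: s[1]='d'->'f', delta=(6-4)*3^2 mod 1009 = 18, hash=316+18 mod 1009 = 334

Answer: C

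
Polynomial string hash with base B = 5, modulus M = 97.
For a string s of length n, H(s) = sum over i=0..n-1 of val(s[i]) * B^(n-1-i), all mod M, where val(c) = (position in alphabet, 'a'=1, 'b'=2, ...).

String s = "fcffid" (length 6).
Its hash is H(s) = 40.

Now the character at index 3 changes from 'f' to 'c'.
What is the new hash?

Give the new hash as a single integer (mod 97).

val('f') = 6, val('c') = 3
Position k = 3, exponent = n-1-k = 2
B^2 mod M = 5^2 mod 97 = 25
Delta = (3 - 6) * 25 mod 97 = 22
New hash = (40 + 22) mod 97 = 62

Answer: 62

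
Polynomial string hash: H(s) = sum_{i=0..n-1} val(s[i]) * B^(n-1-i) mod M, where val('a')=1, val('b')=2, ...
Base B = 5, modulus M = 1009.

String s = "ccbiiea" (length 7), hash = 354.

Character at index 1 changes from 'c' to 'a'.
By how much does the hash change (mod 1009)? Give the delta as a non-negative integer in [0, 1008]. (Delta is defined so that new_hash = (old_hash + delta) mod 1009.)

Answer: 813

Derivation:
Delta formula: (val(new) - val(old)) * B^(n-1-k) mod M
  val('a') - val('c') = 1 - 3 = -2
  B^(n-1-k) = 5^5 mod 1009 = 98
  Delta = -2 * 98 mod 1009 = 813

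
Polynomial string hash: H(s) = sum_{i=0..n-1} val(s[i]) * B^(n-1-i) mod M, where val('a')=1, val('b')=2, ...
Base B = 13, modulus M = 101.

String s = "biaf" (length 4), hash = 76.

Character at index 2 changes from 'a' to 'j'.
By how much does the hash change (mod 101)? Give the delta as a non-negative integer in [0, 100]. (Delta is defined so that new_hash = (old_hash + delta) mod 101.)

Answer: 16

Derivation:
Delta formula: (val(new) - val(old)) * B^(n-1-k) mod M
  val('j') - val('a') = 10 - 1 = 9
  B^(n-1-k) = 13^1 mod 101 = 13
  Delta = 9 * 13 mod 101 = 16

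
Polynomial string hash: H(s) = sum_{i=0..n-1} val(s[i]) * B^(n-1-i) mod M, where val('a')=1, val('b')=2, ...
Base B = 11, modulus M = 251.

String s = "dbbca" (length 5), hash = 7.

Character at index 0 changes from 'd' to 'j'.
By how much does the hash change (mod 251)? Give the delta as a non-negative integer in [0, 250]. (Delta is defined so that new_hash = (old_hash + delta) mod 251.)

Delta formula: (val(new) - val(old)) * B^(n-1-k) mod M
  val('j') - val('d') = 10 - 4 = 6
  B^(n-1-k) = 11^4 mod 251 = 83
  Delta = 6 * 83 mod 251 = 247

Answer: 247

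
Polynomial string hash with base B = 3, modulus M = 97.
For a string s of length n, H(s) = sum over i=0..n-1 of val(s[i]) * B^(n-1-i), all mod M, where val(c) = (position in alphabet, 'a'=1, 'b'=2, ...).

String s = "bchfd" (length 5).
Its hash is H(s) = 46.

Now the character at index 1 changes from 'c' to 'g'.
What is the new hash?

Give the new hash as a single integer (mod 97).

Answer: 57

Derivation:
val('c') = 3, val('g') = 7
Position k = 1, exponent = n-1-k = 3
B^3 mod M = 3^3 mod 97 = 27
Delta = (7 - 3) * 27 mod 97 = 11
New hash = (46 + 11) mod 97 = 57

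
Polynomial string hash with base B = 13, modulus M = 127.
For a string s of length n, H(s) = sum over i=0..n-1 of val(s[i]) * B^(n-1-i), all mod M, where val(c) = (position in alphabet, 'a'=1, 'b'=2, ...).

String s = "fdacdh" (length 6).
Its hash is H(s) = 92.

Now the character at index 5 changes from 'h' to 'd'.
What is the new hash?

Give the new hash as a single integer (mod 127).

Answer: 88

Derivation:
val('h') = 8, val('d') = 4
Position k = 5, exponent = n-1-k = 0
B^0 mod M = 13^0 mod 127 = 1
Delta = (4 - 8) * 1 mod 127 = 123
New hash = (92 + 123) mod 127 = 88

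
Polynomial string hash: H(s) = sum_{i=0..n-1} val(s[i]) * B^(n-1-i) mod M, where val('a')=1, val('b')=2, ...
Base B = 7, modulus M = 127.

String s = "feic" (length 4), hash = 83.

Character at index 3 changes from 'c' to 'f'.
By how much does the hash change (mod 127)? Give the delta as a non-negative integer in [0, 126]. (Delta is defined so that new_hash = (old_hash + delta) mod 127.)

Answer: 3

Derivation:
Delta formula: (val(new) - val(old)) * B^(n-1-k) mod M
  val('f') - val('c') = 6 - 3 = 3
  B^(n-1-k) = 7^0 mod 127 = 1
  Delta = 3 * 1 mod 127 = 3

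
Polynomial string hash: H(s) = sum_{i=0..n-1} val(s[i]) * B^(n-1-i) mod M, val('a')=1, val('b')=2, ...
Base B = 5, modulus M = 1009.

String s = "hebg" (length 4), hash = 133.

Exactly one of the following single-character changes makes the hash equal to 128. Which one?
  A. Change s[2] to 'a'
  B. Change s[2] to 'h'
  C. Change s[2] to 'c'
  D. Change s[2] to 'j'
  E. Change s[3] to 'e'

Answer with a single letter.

Option A: s[2]='b'->'a', delta=(1-2)*5^1 mod 1009 = 1004, hash=133+1004 mod 1009 = 128 <-- target
Option B: s[2]='b'->'h', delta=(8-2)*5^1 mod 1009 = 30, hash=133+30 mod 1009 = 163
Option C: s[2]='b'->'c', delta=(3-2)*5^1 mod 1009 = 5, hash=133+5 mod 1009 = 138
Option D: s[2]='b'->'j', delta=(10-2)*5^1 mod 1009 = 40, hash=133+40 mod 1009 = 173
Option E: s[3]='g'->'e', delta=(5-7)*5^0 mod 1009 = 1007, hash=133+1007 mod 1009 = 131

Answer: A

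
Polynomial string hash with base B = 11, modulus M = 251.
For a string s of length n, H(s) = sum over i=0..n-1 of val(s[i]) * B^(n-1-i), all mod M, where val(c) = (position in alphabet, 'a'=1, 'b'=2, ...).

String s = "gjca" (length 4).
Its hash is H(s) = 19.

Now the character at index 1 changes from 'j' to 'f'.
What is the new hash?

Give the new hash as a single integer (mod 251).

Answer: 37

Derivation:
val('j') = 10, val('f') = 6
Position k = 1, exponent = n-1-k = 2
B^2 mod M = 11^2 mod 251 = 121
Delta = (6 - 10) * 121 mod 251 = 18
New hash = (19 + 18) mod 251 = 37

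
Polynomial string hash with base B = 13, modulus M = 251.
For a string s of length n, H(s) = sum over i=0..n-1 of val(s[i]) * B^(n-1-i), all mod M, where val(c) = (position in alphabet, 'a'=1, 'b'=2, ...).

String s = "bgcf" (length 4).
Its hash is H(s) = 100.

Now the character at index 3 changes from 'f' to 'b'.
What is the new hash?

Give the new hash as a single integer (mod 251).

val('f') = 6, val('b') = 2
Position k = 3, exponent = n-1-k = 0
B^0 mod M = 13^0 mod 251 = 1
Delta = (2 - 6) * 1 mod 251 = 247
New hash = (100 + 247) mod 251 = 96

Answer: 96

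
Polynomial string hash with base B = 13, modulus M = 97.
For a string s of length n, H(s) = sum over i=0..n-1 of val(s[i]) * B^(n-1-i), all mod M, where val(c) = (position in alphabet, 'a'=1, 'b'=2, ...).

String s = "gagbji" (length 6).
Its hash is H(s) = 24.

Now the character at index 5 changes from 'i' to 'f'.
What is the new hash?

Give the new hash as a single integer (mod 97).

val('i') = 9, val('f') = 6
Position k = 5, exponent = n-1-k = 0
B^0 mod M = 13^0 mod 97 = 1
Delta = (6 - 9) * 1 mod 97 = 94
New hash = (24 + 94) mod 97 = 21

Answer: 21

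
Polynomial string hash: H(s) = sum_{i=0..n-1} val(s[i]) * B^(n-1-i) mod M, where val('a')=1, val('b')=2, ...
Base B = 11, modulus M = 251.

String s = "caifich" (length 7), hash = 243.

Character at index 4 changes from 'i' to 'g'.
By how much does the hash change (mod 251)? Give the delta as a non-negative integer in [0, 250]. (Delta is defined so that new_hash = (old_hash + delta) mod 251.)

Answer: 9

Derivation:
Delta formula: (val(new) - val(old)) * B^(n-1-k) mod M
  val('g') - val('i') = 7 - 9 = -2
  B^(n-1-k) = 11^2 mod 251 = 121
  Delta = -2 * 121 mod 251 = 9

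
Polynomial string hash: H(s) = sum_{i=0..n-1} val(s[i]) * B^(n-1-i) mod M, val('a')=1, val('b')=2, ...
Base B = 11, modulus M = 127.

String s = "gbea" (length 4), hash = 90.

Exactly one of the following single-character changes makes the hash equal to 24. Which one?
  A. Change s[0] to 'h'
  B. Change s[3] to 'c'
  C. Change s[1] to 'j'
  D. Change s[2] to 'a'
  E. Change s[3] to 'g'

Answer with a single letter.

Option A: s[0]='g'->'h', delta=(8-7)*11^3 mod 127 = 61, hash=90+61 mod 127 = 24 <-- target
Option B: s[3]='a'->'c', delta=(3-1)*11^0 mod 127 = 2, hash=90+2 mod 127 = 92
Option C: s[1]='b'->'j', delta=(10-2)*11^2 mod 127 = 79, hash=90+79 mod 127 = 42
Option D: s[2]='e'->'a', delta=(1-5)*11^1 mod 127 = 83, hash=90+83 mod 127 = 46
Option E: s[3]='a'->'g', delta=(7-1)*11^0 mod 127 = 6, hash=90+6 mod 127 = 96

Answer: A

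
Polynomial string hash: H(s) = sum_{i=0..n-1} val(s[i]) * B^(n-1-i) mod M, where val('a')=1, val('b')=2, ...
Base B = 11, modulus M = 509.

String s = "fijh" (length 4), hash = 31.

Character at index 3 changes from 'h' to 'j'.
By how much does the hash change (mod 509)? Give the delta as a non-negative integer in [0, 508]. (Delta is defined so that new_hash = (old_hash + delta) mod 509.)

Delta formula: (val(new) - val(old)) * B^(n-1-k) mod M
  val('j') - val('h') = 10 - 8 = 2
  B^(n-1-k) = 11^0 mod 509 = 1
  Delta = 2 * 1 mod 509 = 2

Answer: 2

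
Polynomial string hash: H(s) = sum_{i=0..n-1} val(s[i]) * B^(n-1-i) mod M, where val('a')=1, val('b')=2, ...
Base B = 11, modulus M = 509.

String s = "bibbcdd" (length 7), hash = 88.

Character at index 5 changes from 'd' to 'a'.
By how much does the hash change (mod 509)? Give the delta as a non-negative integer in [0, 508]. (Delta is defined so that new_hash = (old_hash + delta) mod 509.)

Delta formula: (val(new) - val(old)) * B^(n-1-k) mod M
  val('a') - val('d') = 1 - 4 = -3
  B^(n-1-k) = 11^1 mod 509 = 11
  Delta = -3 * 11 mod 509 = 476

Answer: 476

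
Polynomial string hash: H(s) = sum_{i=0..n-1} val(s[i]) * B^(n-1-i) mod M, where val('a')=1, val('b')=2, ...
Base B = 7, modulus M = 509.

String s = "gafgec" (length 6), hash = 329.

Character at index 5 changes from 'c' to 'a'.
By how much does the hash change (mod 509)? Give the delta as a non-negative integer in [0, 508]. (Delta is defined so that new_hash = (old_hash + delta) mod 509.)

Answer: 507

Derivation:
Delta formula: (val(new) - val(old)) * B^(n-1-k) mod M
  val('a') - val('c') = 1 - 3 = -2
  B^(n-1-k) = 7^0 mod 509 = 1
  Delta = -2 * 1 mod 509 = 507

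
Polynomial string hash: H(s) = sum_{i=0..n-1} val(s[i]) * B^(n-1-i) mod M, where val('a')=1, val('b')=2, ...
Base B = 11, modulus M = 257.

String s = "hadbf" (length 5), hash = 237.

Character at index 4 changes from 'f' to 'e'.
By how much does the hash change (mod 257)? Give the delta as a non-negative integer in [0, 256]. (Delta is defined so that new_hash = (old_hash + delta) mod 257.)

Delta formula: (val(new) - val(old)) * B^(n-1-k) mod M
  val('e') - val('f') = 5 - 6 = -1
  B^(n-1-k) = 11^0 mod 257 = 1
  Delta = -1 * 1 mod 257 = 256

Answer: 256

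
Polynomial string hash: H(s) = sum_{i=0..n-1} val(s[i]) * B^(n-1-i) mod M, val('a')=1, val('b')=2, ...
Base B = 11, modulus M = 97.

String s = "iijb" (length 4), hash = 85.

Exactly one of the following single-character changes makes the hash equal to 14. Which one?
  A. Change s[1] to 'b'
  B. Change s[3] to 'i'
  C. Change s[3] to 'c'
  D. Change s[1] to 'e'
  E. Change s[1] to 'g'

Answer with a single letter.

Answer: A

Derivation:
Option A: s[1]='i'->'b', delta=(2-9)*11^2 mod 97 = 26, hash=85+26 mod 97 = 14 <-- target
Option B: s[3]='b'->'i', delta=(9-2)*11^0 mod 97 = 7, hash=85+7 mod 97 = 92
Option C: s[3]='b'->'c', delta=(3-2)*11^0 mod 97 = 1, hash=85+1 mod 97 = 86
Option D: s[1]='i'->'e', delta=(5-9)*11^2 mod 97 = 1, hash=85+1 mod 97 = 86
Option E: s[1]='i'->'g', delta=(7-9)*11^2 mod 97 = 49, hash=85+49 mod 97 = 37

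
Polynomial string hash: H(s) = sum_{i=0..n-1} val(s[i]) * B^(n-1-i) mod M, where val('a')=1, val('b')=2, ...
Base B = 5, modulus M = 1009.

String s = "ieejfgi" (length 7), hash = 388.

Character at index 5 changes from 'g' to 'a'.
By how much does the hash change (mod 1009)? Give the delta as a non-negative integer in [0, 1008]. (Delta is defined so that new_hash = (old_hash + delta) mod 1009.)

Answer: 979

Derivation:
Delta formula: (val(new) - val(old)) * B^(n-1-k) mod M
  val('a') - val('g') = 1 - 7 = -6
  B^(n-1-k) = 5^1 mod 1009 = 5
  Delta = -6 * 5 mod 1009 = 979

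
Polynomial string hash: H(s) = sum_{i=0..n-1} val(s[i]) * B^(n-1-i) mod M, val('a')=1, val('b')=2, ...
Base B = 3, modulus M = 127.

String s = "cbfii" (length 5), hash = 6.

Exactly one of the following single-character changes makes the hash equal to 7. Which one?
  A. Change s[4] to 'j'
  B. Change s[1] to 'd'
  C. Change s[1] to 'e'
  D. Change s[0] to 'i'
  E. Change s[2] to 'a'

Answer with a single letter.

Option A: s[4]='i'->'j', delta=(10-9)*3^0 mod 127 = 1, hash=6+1 mod 127 = 7 <-- target
Option B: s[1]='b'->'d', delta=(4-2)*3^3 mod 127 = 54, hash=6+54 mod 127 = 60
Option C: s[1]='b'->'e', delta=(5-2)*3^3 mod 127 = 81, hash=6+81 mod 127 = 87
Option D: s[0]='c'->'i', delta=(9-3)*3^4 mod 127 = 105, hash=6+105 mod 127 = 111
Option E: s[2]='f'->'a', delta=(1-6)*3^2 mod 127 = 82, hash=6+82 mod 127 = 88

Answer: A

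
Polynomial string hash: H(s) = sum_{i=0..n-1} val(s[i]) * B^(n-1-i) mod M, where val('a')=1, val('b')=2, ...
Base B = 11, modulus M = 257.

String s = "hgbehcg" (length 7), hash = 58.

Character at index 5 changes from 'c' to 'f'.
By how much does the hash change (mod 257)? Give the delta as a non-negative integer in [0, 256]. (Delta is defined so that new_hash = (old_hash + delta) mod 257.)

Answer: 33

Derivation:
Delta formula: (val(new) - val(old)) * B^(n-1-k) mod M
  val('f') - val('c') = 6 - 3 = 3
  B^(n-1-k) = 11^1 mod 257 = 11
  Delta = 3 * 11 mod 257 = 33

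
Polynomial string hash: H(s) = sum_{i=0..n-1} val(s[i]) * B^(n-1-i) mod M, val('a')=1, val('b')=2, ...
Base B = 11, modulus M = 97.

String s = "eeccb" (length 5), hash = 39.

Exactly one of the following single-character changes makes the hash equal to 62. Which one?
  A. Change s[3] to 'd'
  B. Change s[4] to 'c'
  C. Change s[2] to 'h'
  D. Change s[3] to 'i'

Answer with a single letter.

Answer: C

Derivation:
Option A: s[3]='c'->'d', delta=(4-3)*11^1 mod 97 = 11, hash=39+11 mod 97 = 50
Option B: s[4]='b'->'c', delta=(3-2)*11^0 mod 97 = 1, hash=39+1 mod 97 = 40
Option C: s[2]='c'->'h', delta=(8-3)*11^2 mod 97 = 23, hash=39+23 mod 97 = 62 <-- target
Option D: s[3]='c'->'i', delta=(9-3)*11^1 mod 97 = 66, hash=39+66 mod 97 = 8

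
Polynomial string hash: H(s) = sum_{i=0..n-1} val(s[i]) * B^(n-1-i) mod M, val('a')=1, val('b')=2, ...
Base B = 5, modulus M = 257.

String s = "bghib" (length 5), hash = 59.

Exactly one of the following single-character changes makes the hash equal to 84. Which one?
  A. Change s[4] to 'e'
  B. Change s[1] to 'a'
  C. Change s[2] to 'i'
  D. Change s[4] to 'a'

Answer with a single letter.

Answer: C

Derivation:
Option A: s[4]='b'->'e', delta=(5-2)*5^0 mod 257 = 3, hash=59+3 mod 257 = 62
Option B: s[1]='g'->'a', delta=(1-7)*5^3 mod 257 = 21, hash=59+21 mod 257 = 80
Option C: s[2]='h'->'i', delta=(9-8)*5^2 mod 257 = 25, hash=59+25 mod 257 = 84 <-- target
Option D: s[4]='b'->'a', delta=(1-2)*5^0 mod 257 = 256, hash=59+256 mod 257 = 58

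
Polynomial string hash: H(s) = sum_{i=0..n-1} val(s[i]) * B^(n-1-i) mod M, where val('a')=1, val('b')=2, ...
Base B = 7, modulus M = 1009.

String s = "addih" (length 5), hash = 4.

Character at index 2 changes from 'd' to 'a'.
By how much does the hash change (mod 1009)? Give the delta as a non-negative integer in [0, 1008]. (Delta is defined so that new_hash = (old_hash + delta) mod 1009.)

Answer: 862

Derivation:
Delta formula: (val(new) - val(old)) * B^(n-1-k) mod M
  val('a') - val('d') = 1 - 4 = -3
  B^(n-1-k) = 7^2 mod 1009 = 49
  Delta = -3 * 49 mod 1009 = 862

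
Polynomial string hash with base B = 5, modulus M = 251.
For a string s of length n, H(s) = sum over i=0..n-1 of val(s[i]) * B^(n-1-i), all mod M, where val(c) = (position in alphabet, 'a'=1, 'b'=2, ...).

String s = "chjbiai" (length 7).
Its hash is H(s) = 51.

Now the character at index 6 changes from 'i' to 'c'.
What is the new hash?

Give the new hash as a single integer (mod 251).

Answer: 45

Derivation:
val('i') = 9, val('c') = 3
Position k = 6, exponent = n-1-k = 0
B^0 mod M = 5^0 mod 251 = 1
Delta = (3 - 9) * 1 mod 251 = 245
New hash = (51 + 245) mod 251 = 45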